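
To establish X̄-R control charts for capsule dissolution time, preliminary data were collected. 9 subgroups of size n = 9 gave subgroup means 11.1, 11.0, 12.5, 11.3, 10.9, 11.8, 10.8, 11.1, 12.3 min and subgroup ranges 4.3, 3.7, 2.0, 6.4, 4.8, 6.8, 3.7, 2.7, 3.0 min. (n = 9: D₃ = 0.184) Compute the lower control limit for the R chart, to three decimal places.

0.765

R̄ = (4.3 + 3.7 + 2.0 + 6.4 + 4.8 + 6.8 + 3.7 + 2.7 + 3.0) / 9 = 37.4000 / 9 = 4.1556
LCL_R = D₃·R̄ = 0.184 × 4.1556 = 0.7646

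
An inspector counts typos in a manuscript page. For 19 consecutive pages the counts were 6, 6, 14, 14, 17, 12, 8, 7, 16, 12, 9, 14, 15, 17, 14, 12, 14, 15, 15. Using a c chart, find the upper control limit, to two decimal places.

c̄ = (6 + 6 + 14 + 14 + 17 + 12 + 8 + 7 + 16 + 12 + 9 + 14 + 15 + 17 + 14 + 12 + 14 + 15 + 15) / 19 = 237 / 19 = 12.4737
UCL = c̄ + 3√c̄ = 12.4737 + 3 × √12.4737 = 12.4737 + 3 × 3.5318 = 23.0691

23.07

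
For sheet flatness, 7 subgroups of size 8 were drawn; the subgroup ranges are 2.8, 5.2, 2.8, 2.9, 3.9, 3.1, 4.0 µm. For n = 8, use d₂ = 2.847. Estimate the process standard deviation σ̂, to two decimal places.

R̄ = (2.8 + 5.2 + 2.8 + 2.9 + 3.9 + 3.1 + 4.0) / 7 = 3.5286
σ̂ = R̄ / d₂ = 3.5286 / 2.847 = 1.2394

1.24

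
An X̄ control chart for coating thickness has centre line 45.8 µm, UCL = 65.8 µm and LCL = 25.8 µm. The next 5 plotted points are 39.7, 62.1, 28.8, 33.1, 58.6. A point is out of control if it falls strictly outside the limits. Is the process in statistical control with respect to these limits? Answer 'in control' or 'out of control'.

in control

All 5 points lie within [25.8, 65.8].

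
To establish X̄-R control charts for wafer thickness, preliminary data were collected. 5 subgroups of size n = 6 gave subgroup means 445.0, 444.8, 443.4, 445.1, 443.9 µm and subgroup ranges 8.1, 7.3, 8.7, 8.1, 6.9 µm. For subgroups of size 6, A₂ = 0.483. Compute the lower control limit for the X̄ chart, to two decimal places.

X̄̄ = (445.0 + 444.8 + 443.4 + 445.1 + 443.9) / 5 = 2222.2000 / 5 = 444.4400
R̄ = (8.1 + 7.3 + 8.7 + 8.1 + 6.9) / 5 = 39.1000 / 5 = 7.8200
LCL = X̄̄ − A₂·R̄ = 444.4400 − 0.483 × 7.8200 = 440.6629

440.66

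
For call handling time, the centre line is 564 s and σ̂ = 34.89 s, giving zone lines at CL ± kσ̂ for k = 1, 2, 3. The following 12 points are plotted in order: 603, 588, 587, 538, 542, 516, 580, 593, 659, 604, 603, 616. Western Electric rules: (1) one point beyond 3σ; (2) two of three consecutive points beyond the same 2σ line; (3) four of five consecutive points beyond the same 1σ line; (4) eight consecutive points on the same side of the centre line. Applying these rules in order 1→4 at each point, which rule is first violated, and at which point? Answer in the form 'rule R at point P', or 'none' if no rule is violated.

rule 3 at point 12

Zone of each point (C = within 1σ̂, B = 1σ̂–2σ̂, A = 2σ̂–3σ̂, * = beyond 3σ̂; sign = side of CL): 1:+B, 2:+C, 3:+C, 4:-C, 5:-C, 6:-B, 7:+C, 8:+C, 9:+A, 10:+B, 11:+B, 12:+B
Rule 3 (four of five consecutive points beyond the same 1σ limit) is satisfied at point 12.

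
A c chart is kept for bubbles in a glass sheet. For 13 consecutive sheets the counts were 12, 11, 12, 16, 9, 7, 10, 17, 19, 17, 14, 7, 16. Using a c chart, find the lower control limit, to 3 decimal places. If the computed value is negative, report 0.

2.094

c̄ = (12 + 11 + 12 + 16 + 9 + 7 + 10 + 17 + 19 + 17 + 14 + 7 + 16) / 13 = 167 / 13 = 12.8462
LCL = c̄ − 3√c̄ = 12.8462 − 3 × 3.5842 = 2.0937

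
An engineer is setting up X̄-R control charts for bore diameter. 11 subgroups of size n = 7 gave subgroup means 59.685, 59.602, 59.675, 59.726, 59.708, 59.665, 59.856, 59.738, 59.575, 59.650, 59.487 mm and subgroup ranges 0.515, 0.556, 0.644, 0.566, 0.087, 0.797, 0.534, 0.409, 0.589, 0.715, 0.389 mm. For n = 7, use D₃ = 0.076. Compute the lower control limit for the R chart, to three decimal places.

R̄ = (0.515 + 0.556 + 0.644 + 0.566 + 0.087 + 0.797 + 0.534 + 0.409 + 0.589 + 0.715 + 0.389) / 11 = 5.8010 / 11 = 0.5274
LCL_R = D₃·R̄ = 0.076 × 0.5274 = 0.0401

0.040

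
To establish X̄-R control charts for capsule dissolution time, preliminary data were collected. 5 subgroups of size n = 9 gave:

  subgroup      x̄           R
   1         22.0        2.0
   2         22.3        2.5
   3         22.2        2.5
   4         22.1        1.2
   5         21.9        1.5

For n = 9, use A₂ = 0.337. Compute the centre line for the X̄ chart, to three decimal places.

X̄̄ = (22.0 + 22.3 + 22.2 + 22.1 + 21.9) / 5 = 110.5000 / 5 = 22.1000
CL = X̄̄ = 22.1000

22.100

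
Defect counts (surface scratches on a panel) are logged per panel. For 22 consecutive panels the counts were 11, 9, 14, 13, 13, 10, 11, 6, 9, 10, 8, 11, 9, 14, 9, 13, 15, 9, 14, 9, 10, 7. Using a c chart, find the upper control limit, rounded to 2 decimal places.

20.42

c̄ = (11 + 9 + 14 + 13 + 13 + 10 + 11 + 6 + 9 + 10 + 8 + 11 + 9 + 14 + 9 + 13 + 15 + 9 + 14 + 9 + 10 + 7) / 22 = 234 / 22 = 10.6364
UCL = c̄ + 3√c̄ = 10.6364 + 3 × √10.6364 = 10.6364 + 3 × 3.2613 = 20.4204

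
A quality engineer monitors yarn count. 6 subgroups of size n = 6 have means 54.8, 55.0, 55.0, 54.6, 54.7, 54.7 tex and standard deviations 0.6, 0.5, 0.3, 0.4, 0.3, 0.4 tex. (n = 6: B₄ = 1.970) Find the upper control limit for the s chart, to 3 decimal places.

s̄ = (0.6 + 0.5 + 0.3 + 0.4 + 0.3 + 0.4) / 6 = 0.4167
UCL_s = B₄·s̄ = 1.970 × 0.4167 = 0.8208

0.821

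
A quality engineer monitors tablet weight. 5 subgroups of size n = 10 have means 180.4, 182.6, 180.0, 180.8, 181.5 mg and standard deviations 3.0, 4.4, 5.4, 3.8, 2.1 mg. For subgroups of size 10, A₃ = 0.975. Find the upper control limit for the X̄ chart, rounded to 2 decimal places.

X̄̄ = (180.4 + 182.6 + 180.0 + 180.8 + 181.5) / 5 = 181.0600
s̄ = (3.0 + 4.4 + 5.4 + 3.8 + 2.1) / 5 = 3.7400
UCL = X̄̄ + A₃·s̄ = 181.0600 + 0.975 × 3.7400 = 184.7065

184.71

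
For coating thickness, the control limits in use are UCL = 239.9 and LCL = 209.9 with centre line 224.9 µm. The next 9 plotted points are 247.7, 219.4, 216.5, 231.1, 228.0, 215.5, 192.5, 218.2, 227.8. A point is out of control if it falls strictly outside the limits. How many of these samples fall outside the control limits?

2

Compare each point to [209.9, 239.9]: sample 1 = 247.7 > UCL; sample 7 = 192.5 < LCL.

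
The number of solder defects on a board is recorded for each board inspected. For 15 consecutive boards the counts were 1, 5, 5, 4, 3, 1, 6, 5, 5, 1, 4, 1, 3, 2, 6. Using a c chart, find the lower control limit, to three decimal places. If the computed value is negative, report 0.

c̄ = (1 + 5 + 5 + 4 + 3 + 1 + 6 + 5 + 5 + 1 + 4 + 1 + 3 + 2 + 6) / 15 = 52 / 15 = 3.4667
LCL = c̄ − 3√c̄ = 3.4667 − 3 × 1.8619 = -2.1190 → 0 (cannot be negative)

0.000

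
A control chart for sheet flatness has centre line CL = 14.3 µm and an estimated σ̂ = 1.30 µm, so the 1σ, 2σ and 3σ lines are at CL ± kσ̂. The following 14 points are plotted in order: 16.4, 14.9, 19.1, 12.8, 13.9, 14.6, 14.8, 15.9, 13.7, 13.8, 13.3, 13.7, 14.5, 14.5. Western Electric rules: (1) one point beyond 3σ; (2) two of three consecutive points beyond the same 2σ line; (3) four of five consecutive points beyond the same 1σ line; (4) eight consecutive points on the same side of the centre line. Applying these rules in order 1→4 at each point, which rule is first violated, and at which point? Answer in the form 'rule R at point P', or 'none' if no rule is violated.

Zone of each point (C = within 1σ̂, B = 1σ̂–2σ̂, A = 2σ̂–3σ̂, * = beyond 3σ̂; sign = side of CL): 1:+B, 2:+C, 3:+*, 4:-B, 5:-C, 6:+C, 7:+C, 8:+B, 9:-C, 10:-C, 11:-C, 12:-C, 13:+C, 14:+C
Rule 1 (one point beyond the 3σ limits) is satisfied at point 3.

rule 1 at point 3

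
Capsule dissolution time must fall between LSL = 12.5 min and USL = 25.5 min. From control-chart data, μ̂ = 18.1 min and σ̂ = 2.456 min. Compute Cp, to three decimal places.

0.882

Cp = (USL − LSL) / (6σ̂) = (25.5 − 12.5) / (6 × 2.456) = 13.0000 / 14.7360 = 0.8822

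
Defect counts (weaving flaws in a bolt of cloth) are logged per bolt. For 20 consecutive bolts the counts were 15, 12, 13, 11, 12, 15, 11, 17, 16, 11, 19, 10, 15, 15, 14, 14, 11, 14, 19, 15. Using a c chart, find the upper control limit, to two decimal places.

c̄ = (15 + 12 + 13 + 11 + 12 + 15 + 11 + 17 + 16 + 11 + 19 + 10 + 15 + 15 + 14 + 14 + 11 + 14 + 19 + 15) / 20 = 279 / 20 = 13.9500
UCL = c̄ + 3√c̄ = 13.9500 + 3 × √13.9500 = 13.9500 + 3 × 3.7350 = 25.1549

25.15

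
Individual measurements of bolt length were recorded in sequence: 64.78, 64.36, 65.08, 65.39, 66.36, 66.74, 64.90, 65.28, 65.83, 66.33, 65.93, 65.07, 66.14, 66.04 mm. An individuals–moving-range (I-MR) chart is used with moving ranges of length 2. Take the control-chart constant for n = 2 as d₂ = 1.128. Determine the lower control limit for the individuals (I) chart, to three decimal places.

X̄ = (64.78 + 64.36 + 65.08 + 65.39 + 66.36 + 66.74 + 64.90 + 65.28 + 65.83 + 66.33 + 65.93 + 65.07 + 66.14 + 66.04) / 14 = 65.5879
Moving ranges: 0.42, 0.72, 0.31, 0.97, 0.38, 1.84, 0.38, 0.55, 0.50, 0.40, 0.86, 1.07, 0.10; M̄R̄ = 8.5000 / 13 = 0.6538
LCL = X̄ − 3·M̄R̄/d₂ = 65.5879 − 3 × 0.6538 / 1.128 = 63.8489

63.849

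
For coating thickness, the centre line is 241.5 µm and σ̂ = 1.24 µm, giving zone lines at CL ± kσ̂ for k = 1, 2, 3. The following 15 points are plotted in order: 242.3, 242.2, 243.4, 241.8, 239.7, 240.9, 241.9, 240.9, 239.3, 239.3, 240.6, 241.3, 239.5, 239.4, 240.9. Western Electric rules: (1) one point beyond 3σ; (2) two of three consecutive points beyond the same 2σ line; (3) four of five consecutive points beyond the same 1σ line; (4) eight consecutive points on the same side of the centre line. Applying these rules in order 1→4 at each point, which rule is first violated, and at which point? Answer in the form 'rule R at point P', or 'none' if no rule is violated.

Zone of each point (C = within 1σ̂, B = 1σ̂–2σ̂, A = 2σ̂–3σ̂, * = beyond 3σ̂; sign = side of CL): 1:+C, 2:+C, 3:+B, 4:+C, 5:-B, 6:-C, 7:+C, 8:-C, 9:-B, 10:-B, 11:-C, 12:-C, 13:-B, 14:-B, 15:-C
Rule 4 (eight consecutive points on the same side of the centre line) is satisfied at point 15.

rule 4 at point 15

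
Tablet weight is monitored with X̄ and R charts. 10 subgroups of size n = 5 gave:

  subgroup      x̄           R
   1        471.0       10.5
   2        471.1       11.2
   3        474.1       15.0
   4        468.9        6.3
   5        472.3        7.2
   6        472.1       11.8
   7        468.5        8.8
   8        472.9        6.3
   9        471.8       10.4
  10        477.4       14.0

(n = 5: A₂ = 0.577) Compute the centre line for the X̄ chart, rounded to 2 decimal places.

472.01

X̄̄ = (471.0 + 471.1 + 474.1 + 468.9 + 472.3 + 472.1 + 468.5 + 472.9 + 471.8 + 477.4) / 10 = 4720.1000 / 10 = 472.0100
CL = X̄̄ = 472.0100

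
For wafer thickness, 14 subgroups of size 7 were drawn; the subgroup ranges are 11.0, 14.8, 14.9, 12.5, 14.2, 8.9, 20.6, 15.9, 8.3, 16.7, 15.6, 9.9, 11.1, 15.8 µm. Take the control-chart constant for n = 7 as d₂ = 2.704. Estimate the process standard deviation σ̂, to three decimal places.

R̄ = (11.0 + 14.8 + 14.9 + 12.5 + 14.2 + 8.9 + 20.6 + 15.9 + 8.3 + 16.7 + 15.6 + 9.9 + 11.1 + 15.8) / 14 = 13.5857
σ̂ = R̄ / d₂ = 13.5857 / 2.704 = 5.0243

5.024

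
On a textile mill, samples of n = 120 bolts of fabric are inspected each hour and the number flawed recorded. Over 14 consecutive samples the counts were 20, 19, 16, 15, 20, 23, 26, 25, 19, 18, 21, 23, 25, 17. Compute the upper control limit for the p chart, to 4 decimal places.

p̄ = Σdᵢ / (k·n) = 287 / (14 × 120) = 0.17083
UCL = p̄ + 3·√(p̄(1−p̄)/n) = 0.17083 + 3 × √(0.17083×0.82917/120) = 0.17083 + 3 × 0.03436 = 0.27390

0.2739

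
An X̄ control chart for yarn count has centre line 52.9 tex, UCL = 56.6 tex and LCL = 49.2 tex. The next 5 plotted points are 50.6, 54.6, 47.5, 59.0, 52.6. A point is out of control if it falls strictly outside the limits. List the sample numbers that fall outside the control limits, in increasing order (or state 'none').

3, 4

Compare each point to [49.2, 56.6]: sample 3 = 47.5 < LCL; sample 4 = 59.0 > UCL.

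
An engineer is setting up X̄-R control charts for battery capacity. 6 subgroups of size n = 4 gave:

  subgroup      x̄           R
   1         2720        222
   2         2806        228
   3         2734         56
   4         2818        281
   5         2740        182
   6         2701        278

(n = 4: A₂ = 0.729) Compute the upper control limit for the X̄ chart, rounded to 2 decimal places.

2904.68

X̄̄ = (2720 + 2806 + 2734 + 2818 + 2740 + 2701) / 6 = 16519.0000 / 6 = 2753.1667
R̄ = (222 + 228 + 56 + 281 + 182 + 278) / 6 = 1247.0000 / 6 = 207.8333
UCL = X̄̄ + A₂·R̄ = 2753.1667 + 0.729 × 207.8333 = 2904.6772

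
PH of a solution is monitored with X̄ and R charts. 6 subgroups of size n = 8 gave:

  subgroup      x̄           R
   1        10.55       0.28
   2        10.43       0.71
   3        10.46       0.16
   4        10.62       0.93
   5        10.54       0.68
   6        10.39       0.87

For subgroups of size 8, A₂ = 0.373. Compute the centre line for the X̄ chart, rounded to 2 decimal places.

X̄̄ = (10.55 + 10.43 + 10.46 + 10.62 + 10.54 + 10.39) / 6 = 62.9900 / 6 = 10.4983
CL = X̄̄ = 10.4983

10.50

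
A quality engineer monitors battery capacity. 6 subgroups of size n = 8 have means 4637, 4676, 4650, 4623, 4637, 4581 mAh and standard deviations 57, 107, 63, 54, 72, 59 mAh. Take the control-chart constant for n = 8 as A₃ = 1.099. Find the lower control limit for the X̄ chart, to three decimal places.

4558.535

X̄̄ = (4637 + 4676 + 4650 + 4623 + 4637 + 4581) / 6 = 4634.0000
s̄ = (57 + 107 + 63 + 54 + 72 + 59) / 6 = 68.6667
LCL = X̄̄ − A₃·s̄ = 4634.0000 − 1.099 × 68.6667 = 4558.5353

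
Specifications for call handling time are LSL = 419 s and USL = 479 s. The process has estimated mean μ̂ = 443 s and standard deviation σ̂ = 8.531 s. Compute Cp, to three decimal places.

1.172

Cp = (USL − LSL) / (6σ̂) = (479 − 419) / (6 × 8.531) = 60.0000 / 51.1860 = 1.1722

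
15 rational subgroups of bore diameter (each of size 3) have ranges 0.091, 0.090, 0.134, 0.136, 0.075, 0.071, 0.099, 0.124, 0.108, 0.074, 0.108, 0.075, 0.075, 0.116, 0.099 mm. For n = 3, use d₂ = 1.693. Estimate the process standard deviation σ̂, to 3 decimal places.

R̄ = (0.091 + 0.090 + 0.134 + 0.136 + 0.075 + 0.071 + 0.099 + 0.124 + 0.108 + 0.074 + 0.108 + 0.075 + 0.075 + 0.116 + 0.099) / 15 = 0.0983
σ̂ = R̄ / d₂ = 0.0983 / 1.693 = 0.0581

0.058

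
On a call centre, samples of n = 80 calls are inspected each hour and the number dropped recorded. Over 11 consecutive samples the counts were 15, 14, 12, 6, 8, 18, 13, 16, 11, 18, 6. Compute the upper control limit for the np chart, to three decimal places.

22.183

p̄ = Σdᵢ / (k·n) = 137 / (11 × 80) = 0.15568
UCL = np̄ + 3·√(np̄(1−p̄)) = 12.4545 + 3 × √(12.4545×0.84432) = 12.4545 + 3 × 3.2428 = 22.1829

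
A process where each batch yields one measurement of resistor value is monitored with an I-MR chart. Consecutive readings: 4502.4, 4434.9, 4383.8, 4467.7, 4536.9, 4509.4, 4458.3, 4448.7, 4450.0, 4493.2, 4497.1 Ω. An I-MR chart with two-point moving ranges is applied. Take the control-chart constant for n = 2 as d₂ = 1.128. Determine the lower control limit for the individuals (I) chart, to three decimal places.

4362.537

X̄ = (4502.4 + 4434.9 + 4383.8 + 4467.7 + 4536.9 + 4509.4 + 4458.3 + 4448.7 + 4450.0 + 4493.2 + 4497.1) / 11 = 4471.1273
Moving ranges: 67.5, 51.1, 83.9, 69.2, 27.5, 51.1, 9.6, 1.3, 43.2, 3.9; M̄R̄ = 408.3000 / 10 = 40.8300
LCL = X̄ − 3·M̄R̄/d₂ = 4471.1273 − 3 × 40.8300 / 1.128 = 4362.5368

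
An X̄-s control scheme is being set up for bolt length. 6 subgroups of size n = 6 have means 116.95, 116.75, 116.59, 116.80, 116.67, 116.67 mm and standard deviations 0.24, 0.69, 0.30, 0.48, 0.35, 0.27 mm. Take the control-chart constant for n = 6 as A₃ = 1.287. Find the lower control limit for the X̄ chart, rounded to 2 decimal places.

X̄̄ = (116.95 + 116.75 + 116.59 + 116.80 + 116.67 + 116.67) / 6 = 116.7383
s̄ = (0.24 + 0.69 + 0.30 + 0.48 + 0.35 + 0.27) / 6 = 0.3883
LCL = X̄̄ − A₃·s̄ = 116.7383 − 1.287 × 0.3883 = 116.2385

116.24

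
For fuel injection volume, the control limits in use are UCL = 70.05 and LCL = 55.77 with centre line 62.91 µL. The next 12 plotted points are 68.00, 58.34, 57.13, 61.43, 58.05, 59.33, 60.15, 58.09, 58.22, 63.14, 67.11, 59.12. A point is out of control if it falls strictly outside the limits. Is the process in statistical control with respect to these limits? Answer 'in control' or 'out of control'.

All 12 points lie within [55.77, 70.05].

in control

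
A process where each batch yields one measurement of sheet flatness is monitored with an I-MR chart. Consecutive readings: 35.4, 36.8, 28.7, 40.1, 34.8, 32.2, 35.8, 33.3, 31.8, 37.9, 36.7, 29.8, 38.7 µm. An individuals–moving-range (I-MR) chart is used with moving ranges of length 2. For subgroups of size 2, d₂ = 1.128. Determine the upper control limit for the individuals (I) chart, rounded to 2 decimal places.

X̄ = (35.4 + 36.8 + 28.7 + 40.1 + 34.8 + 32.2 + 35.8 + 33.3 + 31.8 + 37.9 + 36.7 + 29.8 + 38.7) / 13 = 34.7692
Moving ranges: 1.4, 8.1, 11.4, 5.3, 2.6, 3.6, 2.5, 1.5, 6.1, 1.2, 6.9, 8.9; M̄R̄ = 59.5000 / 12 = 4.9583
UCL = X̄ + 3·M̄R̄/d₂ = 34.7692 + 3 × 4.9583 / 1.128 = 47.9563

47.96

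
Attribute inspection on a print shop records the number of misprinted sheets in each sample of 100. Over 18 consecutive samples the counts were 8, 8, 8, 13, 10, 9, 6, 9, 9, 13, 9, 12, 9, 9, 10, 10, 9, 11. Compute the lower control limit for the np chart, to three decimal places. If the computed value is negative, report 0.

p̄ = Σdᵢ / (k·n) = 172 / (18 × 100) = 0.09556
LCL = np̄ − 3·√(np̄(1−p̄)) = 9.5556 − 3 × 2.9398 = 0.7361

0.736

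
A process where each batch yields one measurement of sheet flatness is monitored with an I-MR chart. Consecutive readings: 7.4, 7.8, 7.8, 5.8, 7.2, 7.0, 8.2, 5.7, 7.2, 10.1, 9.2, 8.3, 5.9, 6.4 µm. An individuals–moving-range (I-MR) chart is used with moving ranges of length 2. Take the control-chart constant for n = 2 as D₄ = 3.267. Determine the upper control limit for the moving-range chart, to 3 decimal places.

4.222

Moving ranges: 0.4, 0.0, 2.0, 1.4, 0.2, 1.2, 2.5, 1.5, 2.9, 0.9, 0.9, 2.4, 0.5; M̄R̄ = 16.8000 / 13 = 1.2923
UCL_MR = D₄·M̄R̄ = 3.267 × 1.2923 = 4.2220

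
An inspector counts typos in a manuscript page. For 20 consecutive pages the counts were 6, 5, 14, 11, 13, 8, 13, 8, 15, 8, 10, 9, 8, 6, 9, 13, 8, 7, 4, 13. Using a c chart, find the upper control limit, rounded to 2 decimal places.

18.60

c̄ = (6 + 5 + 14 + 11 + 13 + 8 + 13 + 8 + 15 + 8 + 10 + 9 + 8 + 6 + 9 + 13 + 8 + 7 + 4 + 13) / 20 = 188 / 20 = 9.4000
UCL = c̄ + 3√c̄ = 9.4000 + 3 × √9.4000 = 9.4000 + 3 × 3.0659 = 18.5978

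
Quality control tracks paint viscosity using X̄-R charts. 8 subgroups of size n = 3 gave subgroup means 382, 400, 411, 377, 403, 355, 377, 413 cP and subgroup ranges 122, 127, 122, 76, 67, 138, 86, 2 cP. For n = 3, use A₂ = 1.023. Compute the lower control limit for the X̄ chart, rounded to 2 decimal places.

X̄̄ = (382 + 400 + 411 + 377 + 403 + 355 + 377 + 413) / 8 = 3118.0000 / 8 = 389.7500
R̄ = (122 + 127 + 122 + 76 + 67 + 138 + 86 + 2) / 8 = 740.0000 / 8 = 92.5000
LCL = X̄̄ − A₂·R̄ = 389.7500 − 1.023 × 92.5000 = 295.1225

295.12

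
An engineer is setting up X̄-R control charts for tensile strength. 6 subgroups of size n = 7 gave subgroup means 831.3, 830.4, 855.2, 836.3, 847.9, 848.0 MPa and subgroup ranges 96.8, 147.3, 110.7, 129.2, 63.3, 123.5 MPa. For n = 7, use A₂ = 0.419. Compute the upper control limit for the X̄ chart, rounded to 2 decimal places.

888.36

X̄̄ = (831.3 + 830.4 + 855.2 + 836.3 + 847.9 + 848.0) / 6 = 5049.1000 / 6 = 841.5167
R̄ = (96.8 + 147.3 + 110.7 + 129.2 + 63.3 + 123.5) / 6 = 670.8000 / 6 = 111.8000
UCL = X̄̄ + A₂·R̄ = 841.5167 + 0.419 × 111.8000 = 888.3609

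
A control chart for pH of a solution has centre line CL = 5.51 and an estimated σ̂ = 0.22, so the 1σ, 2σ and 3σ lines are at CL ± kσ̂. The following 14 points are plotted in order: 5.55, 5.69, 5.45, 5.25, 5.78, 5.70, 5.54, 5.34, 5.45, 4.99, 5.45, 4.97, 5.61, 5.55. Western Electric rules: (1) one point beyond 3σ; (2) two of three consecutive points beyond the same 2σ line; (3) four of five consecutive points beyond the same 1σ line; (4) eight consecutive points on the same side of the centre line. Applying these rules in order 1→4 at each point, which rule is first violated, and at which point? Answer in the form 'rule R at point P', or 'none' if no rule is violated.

Zone of each point (C = within 1σ̂, B = 1σ̂–2σ̂, A = 2σ̂–3σ̂, * = beyond 3σ̂; sign = side of CL): 1:+C, 2:+C, 3:-C, 4:-B, 5:+B, 6:+C, 7:+C, 8:-C, 9:-C, 10:-A, 11:-C, 12:-A, 13:+C, 14:+C
Rule 2 (two of three consecutive points beyond the same 2σ limit) is satisfied at point 12.

rule 2 at point 12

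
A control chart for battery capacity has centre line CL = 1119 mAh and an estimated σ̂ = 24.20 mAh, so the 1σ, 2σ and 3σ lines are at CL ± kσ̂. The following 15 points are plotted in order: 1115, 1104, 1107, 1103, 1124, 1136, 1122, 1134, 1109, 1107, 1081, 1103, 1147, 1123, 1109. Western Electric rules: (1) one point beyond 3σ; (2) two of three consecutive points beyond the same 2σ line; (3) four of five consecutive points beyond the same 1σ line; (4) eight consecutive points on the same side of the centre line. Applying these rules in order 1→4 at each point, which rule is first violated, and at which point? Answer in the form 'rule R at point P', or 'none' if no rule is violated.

none

Zone of each point (C = within 1σ̂, B = 1σ̂–2σ̂, A = 2σ̂–3σ̂, * = beyond 3σ̂; sign = side of CL): 1:-C, 2:-C, 3:-C, 4:-C, 5:+C, 6:+C, 7:+C, 8:+C, 9:-C, 10:-C, 11:-B, 12:-C, 13:+B, 14:+C, 15:-C
No rule fires across all 15 points.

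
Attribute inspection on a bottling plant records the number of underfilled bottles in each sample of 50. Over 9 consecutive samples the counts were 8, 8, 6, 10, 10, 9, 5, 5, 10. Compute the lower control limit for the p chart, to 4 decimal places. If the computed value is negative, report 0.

0.0031

p̄ = Σdᵢ / (k·n) = 71 / (9 × 50) = 0.15778
LCL = p̄ − 3·√(p̄(1−p̄)/n) = 0.15778 − 3 × 0.05155 = 0.00312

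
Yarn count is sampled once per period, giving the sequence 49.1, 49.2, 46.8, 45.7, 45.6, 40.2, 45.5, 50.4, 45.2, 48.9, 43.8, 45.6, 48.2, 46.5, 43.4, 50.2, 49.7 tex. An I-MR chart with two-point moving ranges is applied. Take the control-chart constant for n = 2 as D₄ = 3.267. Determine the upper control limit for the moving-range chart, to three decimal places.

10.169

Moving ranges: 0.1, 2.4, 1.1, 0.1, 5.4, 5.3, 4.9, 5.2, 3.7, 5.1, 1.8, 2.6, 1.7, 3.1, 6.8, 0.5; M̄R̄ = 49.8000 / 16 = 3.1125
UCL_MR = D₄·M̄R̄ = 3.267 × 3.1125 = 10.1685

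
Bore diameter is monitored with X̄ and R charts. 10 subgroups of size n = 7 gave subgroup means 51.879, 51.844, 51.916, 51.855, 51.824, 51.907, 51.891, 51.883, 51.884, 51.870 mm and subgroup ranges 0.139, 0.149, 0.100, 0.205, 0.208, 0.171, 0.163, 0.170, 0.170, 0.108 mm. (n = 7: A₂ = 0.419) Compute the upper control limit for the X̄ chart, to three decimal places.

51.942

X̄̄ = (51.879 + 51.844 + 51.916 + 51.855 + 51.824 + 51.907 + 51.891 + 51.883 + 51.884 + 51.870) / 10 = 518.7530 / 10 = 51.8753
R̄ = (0.139 + 0.149 + 0.100 + 0.205 + 0.208 + 0.171 + 0.163 + 0.170 + 0.170 + 0.108) / 10 = 1.5830 / 10 = 0.1583
UCL = X̄̄ + A₂·R̄ = 51.8753 + 0.419 × 0.1583 = 51.9416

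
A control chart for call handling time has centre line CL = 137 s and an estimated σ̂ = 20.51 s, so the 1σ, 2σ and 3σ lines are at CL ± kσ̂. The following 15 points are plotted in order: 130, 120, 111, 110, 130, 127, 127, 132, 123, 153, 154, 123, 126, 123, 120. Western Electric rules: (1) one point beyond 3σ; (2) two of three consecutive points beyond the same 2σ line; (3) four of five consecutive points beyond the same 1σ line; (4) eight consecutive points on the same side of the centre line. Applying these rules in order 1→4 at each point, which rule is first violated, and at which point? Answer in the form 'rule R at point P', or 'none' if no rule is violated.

rule 4 at point 8

Zone of each point (C = within 1σ̂, B = 1σ̂–2σ̂, A = 2σ̂–3σ̂, * = beyond 3σ̂; sign = side of CL): 1:-C, 2:-C, 3:-B, 4:-B, 5:-C, 6:-C, 7:-C, 8:-C, 9:-C, 10:+C, 11:+C, 12:-C, 13:-C, 14:-C, 15:-C
Rule 4 (eight consecutive points on the same side of the centre line) is satisfied at point 8.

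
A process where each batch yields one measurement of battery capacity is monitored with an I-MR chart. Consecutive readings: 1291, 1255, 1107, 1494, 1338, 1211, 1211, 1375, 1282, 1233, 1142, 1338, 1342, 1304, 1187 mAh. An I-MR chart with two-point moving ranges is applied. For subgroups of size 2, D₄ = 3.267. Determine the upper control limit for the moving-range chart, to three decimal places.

Moving ranges: 36, 148, 387, 156, 127, 0, 164, 93, 49, 91, 196, 4, 38, 117; M̄R̄ = 1606.0000 / 14 = 114.7143
UCL_MR = D₄·M̄R̄ = 3.267 × 114.7143 = 374.7716

374.772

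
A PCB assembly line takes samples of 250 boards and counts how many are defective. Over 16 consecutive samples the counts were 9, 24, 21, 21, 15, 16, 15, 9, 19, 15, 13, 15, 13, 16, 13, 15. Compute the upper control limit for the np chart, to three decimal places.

p̄ = Σdᵢ / (k·n) = 249 / (16 × 250) = 0.06225
UCL = np̄ + 3·√(np̄(1−p̄)) = 15.5625 + 3 × √(15.5625×0.93775) = 15.5625 + 3 × 3.8202 = 27.0230

27.023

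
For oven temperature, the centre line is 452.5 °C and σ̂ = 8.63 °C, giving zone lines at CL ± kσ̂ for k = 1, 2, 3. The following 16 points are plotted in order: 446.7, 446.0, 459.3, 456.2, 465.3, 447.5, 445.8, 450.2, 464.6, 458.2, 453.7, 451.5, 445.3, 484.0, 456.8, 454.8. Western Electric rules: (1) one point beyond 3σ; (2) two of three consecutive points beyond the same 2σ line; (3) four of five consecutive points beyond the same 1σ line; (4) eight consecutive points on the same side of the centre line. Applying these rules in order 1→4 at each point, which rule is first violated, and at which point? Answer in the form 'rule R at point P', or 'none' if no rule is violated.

Zone of each point (C = within 1σ̂, B = 1σ̂–2σ̂, A = 2σ̂–3σ̂, * = beyond 3σ̂; sign = side of CL): 1:-C, 2:-C, 3:+C, 4:+C, 5:+B, 6:-C, 7:-C, 8:-C, 9:+B, 10:+C, 11:+C, 12:-C, 13:-C, 14:+*, 15:+C, 16:+C
Rule 1 (one point beyond the 3σ limits) is satisfied at point 14.

rule 1 at point 14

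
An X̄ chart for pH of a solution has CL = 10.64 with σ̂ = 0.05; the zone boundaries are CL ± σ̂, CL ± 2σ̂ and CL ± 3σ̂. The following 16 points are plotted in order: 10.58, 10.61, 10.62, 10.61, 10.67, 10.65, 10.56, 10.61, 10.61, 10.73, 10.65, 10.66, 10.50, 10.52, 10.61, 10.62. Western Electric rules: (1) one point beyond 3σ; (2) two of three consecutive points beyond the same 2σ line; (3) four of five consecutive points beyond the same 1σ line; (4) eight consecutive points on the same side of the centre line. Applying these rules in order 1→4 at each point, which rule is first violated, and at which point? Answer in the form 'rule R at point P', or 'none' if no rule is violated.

Zone of each point (C = within 1σ̂, B = 1σ̂–2σ̂, A = 2σ̂–3σ̂, * = beyond 3σ̂; sign = side of CL): 1:-B, 2:-C, 3:-C, 4:-C, 5:+C, 6:+C, 7:-B, 8:-C, 9:-C, 10:+B, 11:+C, 12:+C, 13:-A, 14:-A, 15:-C, 16:-C
Rule 2 (two of three consecutive points beyond the same 2σ limit) is satisfied at point 14.

rule 2 at point 14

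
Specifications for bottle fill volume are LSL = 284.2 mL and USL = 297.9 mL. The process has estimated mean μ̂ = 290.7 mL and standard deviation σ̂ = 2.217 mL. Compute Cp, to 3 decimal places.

1.030

Cp = (USL − LSL) / (6σ̂) = (297.9 − 284.2) / (6 × 2.217) = 13.7000 / 13.3020 = 1.0299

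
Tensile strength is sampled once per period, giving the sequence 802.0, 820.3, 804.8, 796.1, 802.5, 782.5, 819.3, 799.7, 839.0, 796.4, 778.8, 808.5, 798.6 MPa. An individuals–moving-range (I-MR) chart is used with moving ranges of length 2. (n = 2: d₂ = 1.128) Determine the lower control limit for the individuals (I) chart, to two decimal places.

X̄ = (802.0 + 820.3 + 804.8 + 796.1 + 802.5 + 782.5 + 819.3 + 799.7 + 839.0 + 796.4 + 778.8 + 808.5 + 798.6) / 13 = 803.7308
Moving ranges: 18.3, 15.5, 8.7, 6.4, 20.0, 36.8, 19.6, 39.3, 42.6, 17.6, 29.7, 9.9; M̄R̄ = 264.4000 / 12 = 22.0333
LCL = X̄ − 3·M̄R̄/d₂ = 803.7308 − 3 × 22.0333 / 1.128 = 745.1315

745.13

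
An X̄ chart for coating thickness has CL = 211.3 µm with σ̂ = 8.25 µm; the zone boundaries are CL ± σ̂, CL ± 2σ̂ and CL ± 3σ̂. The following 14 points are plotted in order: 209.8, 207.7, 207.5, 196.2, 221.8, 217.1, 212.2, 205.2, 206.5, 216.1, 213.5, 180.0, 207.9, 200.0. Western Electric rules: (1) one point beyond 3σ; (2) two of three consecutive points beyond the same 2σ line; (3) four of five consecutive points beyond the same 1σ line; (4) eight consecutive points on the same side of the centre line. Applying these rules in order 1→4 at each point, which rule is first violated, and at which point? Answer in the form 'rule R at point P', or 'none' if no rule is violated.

rule 1 at point 12

Zone of each point (C = within 1σ̂, B = 1σ̂–2σ̂, A = 2σ̂–3σ̂, * = beyond 3σ̂; sign = side of CL): 1:-C, 2:-C, 3:-C, 4:-B, 5:+B, 6:+C, 7:+C, 8:-C, 9:-C, 10:+C, 11:+C, 12:-*, 13:-C, 14:-B
Rule 1 (one point beyond the 3σ limits) is satisfied at point 12.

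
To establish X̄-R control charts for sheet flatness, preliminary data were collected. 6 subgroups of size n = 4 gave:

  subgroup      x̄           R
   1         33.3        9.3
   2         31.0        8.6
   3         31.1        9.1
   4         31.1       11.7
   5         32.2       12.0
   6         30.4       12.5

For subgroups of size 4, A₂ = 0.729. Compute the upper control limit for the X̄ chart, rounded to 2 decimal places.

39.20

X̄̄ = (33.3 + 31.0 + 31.1 + 31.1 + 32.2 + 30.4) / 6 = 189.1000 / 6 = 31.5167
R̄ = (9.3 + 8.6 + 9.1 + 11.7 + 12.0 + 12.5) / 6 = 63.2000 / 6 = 10.5333
UCL = X̄̄ + A₂·R̄ = 31.5167 + 0.729 × 10.5333 = 39.1955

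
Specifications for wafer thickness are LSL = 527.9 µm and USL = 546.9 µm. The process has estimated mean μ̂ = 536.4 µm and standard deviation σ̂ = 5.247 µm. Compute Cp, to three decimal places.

0.604

Cp = (USL − LSL) / (6σ̂) = (546.9 − 527.9) / (6 × 5.247) = 19.0000 / 31.4820 = 0.6035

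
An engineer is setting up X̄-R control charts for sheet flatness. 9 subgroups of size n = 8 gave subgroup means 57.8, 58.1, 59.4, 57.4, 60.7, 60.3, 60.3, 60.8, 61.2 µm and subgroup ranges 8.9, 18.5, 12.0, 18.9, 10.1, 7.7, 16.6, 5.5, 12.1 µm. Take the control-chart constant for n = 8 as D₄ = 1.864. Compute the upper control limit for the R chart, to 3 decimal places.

22.844

R̄ = (8.9 + 18.5 + 12.0 + 18.9 + 10.1 + 7.7 + 16.6 + 5.5 + 12.1) / 9 = 110.3000 / 9 = 12.2556
UCL_R = D₄·R̄ = 1.864 × 12.2556 = 22.8444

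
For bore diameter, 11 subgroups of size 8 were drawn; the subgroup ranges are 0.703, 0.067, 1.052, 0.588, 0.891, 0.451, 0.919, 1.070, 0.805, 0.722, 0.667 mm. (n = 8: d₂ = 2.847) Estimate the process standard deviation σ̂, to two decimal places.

R̄ = (0.703 + 0.067 + 1.052 + 0.588 + 0.891 + 0.451 + 0.919 + 1.070 + 0.805 + 0.722 + 0.667) / 11 = 0.7214
σ̂ = R̄ / d₂ = 0.7214 / 2.847 = 0.2534

0.25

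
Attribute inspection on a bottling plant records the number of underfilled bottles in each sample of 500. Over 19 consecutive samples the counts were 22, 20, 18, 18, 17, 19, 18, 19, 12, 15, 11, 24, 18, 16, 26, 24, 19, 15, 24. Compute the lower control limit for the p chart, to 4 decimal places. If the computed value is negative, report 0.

0.0119

p̄ = Σdᵢ / (k·n) = 355 / (19 × 500) = 0.03737
LCL = p̄ − 3·√(p̄(1−p̄)/n) = 0.03737 − 3 × 0.00848 = 0.01192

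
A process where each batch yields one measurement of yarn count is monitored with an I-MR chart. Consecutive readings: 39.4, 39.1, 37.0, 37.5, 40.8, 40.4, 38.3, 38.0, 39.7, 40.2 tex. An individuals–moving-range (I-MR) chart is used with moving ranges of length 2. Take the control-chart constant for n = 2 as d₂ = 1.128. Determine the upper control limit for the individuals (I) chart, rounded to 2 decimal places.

X̄ = (39.4 + 39.1 + 37.0 + 37.5 + 40.8 + 40.4 + 38.3 + 38.0 + 39.7 + 40.2) / 10 = 39.0400
Moving ranges: 0.3, 2.1, 0.5, 3.3, 0.4, 2.1, 0.3, 1.7, 0.5; M̄R̄ = 11.2000 / 9 = 1.2444
UCL = X̄ + 3·M̄R̄/d₂ = 39.0400 + 3 × 1.2444 / 1.128 = 42.3497

42.35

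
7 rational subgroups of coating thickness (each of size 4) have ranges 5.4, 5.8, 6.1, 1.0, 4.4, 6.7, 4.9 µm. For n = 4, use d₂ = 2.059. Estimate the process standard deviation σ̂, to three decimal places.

R̄ = (5.4 + 5.8 + 6.1 + 1.0 + 4.4 + 6.7 + 4.9) / 7 = 4.9000
σ̂ = R̄ / d₂ = 4.9000 / 2.059 = 2.3798

2.380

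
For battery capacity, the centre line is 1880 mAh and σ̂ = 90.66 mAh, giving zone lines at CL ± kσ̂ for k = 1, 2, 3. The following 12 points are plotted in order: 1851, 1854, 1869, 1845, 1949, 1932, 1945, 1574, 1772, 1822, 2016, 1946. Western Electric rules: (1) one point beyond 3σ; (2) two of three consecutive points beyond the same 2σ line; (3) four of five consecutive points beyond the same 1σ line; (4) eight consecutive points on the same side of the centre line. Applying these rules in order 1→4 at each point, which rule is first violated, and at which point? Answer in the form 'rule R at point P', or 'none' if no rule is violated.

rule 1 at point 8

Zone of each point (C = within 1σ̂, B = 1σ̂–2σ̂, A = 2σ̂–3σ̂, * = beyond 3σ̂; sign = side of CL): 1:-C, 2:-C, 3:-C, 4:-C, 5:+C, 6:+C, 7:+C, 8:-*, 9:-B, 10:-C, 11:+B, 12:+C
Rule 1 (one point beyond the 3σ limits) is satisfied at point 8.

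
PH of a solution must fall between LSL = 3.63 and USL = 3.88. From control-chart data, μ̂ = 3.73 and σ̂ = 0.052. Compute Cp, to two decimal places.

0.80

Cp = (USL − LSL) / (6σ̂) = (3.88 − 3.63) / (6 × 0.052) = 0.2500 / 0.3120 = 0.8013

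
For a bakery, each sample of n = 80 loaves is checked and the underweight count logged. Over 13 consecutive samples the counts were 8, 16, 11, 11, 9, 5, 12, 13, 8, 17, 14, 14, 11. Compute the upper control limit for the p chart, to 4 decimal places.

0.2608

p̄ = Σdᵢ / (k·n) = 149 / (13 × 80) = 0.14327
UCL = p̄ + 3·√(p̄(1−p̄)/n) = 0.14327 + 3 × √(0.14327×0.85673/80) = 0.14327 + 3 × 0.03917 = 0.26078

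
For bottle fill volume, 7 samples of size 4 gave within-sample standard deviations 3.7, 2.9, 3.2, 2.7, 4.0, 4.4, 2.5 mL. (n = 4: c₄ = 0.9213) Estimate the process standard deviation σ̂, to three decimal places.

3.628

s̄ = (3.7 + 2.9 + 3.2 + 2.7 + 4.0 + 4.4 + 2.5) / 7 = 3.3429
σ̂ = s̄ / c₄ = 3.3429 / 0.9213 = 3.6284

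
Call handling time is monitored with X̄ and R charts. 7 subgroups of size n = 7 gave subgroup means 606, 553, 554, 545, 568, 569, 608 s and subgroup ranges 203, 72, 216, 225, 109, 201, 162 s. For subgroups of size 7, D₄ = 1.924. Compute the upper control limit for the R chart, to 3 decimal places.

326.530

R̄ = (203 + 72 + 216 + 225 + 109 + 201 + 162) / 7 = 1188.0000 / 7 = 169.7143
UCL_R = D₄·R̄ = 1.924 × 169.7143 = 326.5303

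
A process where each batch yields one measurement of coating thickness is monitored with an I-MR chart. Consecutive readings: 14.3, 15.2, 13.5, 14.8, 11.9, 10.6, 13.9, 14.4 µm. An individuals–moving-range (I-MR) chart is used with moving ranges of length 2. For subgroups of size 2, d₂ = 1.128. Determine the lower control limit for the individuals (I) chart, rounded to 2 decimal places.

X̄ = (14.3 + 15.2 + 13.5 + 14.8 + 11.9 + 10.6 + 13.9 + 14.4) / 8 = 13.5750
Moving ranges: 0.9, 1.7, 1.3, 2.9, 1.3, 3.3, 0.5; M̄R̄ = 11.9000 / 7 = 1.7000
LCL = X̄ − 3·M̄R̄/d₂ = 13.5750 − 3 × 1.7000 / 1.128 = 9.0537

9.05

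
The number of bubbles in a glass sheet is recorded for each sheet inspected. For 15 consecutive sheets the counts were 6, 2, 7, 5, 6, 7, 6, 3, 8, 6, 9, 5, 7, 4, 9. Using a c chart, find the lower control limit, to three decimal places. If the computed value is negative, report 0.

c̄ = (6 + 2 + 7 + 5 + 6 + 7 + 6 + 3 + 8 + 6 + 9 + 5 + 7 + 4 + 9) / 15 = 90 / 15 = 6.0000
LCL = c̄ − 3√c̄ = 6.0000 − 3 × 2.4495 = -1.3485 → 0 (cannot be negative)

0.000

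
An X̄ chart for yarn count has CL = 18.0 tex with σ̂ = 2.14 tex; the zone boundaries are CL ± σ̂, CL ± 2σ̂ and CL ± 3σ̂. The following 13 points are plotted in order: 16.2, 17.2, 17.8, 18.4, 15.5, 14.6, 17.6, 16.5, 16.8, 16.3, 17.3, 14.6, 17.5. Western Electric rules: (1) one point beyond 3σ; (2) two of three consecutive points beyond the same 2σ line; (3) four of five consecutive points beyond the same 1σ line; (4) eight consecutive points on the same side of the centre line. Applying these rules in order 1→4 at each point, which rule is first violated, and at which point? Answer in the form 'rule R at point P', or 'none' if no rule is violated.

rule 4 at point 12

Zone of each point (C = within 1σ̂, B = 1σ̂–2σ̂, A = 2σ̂–3σ̂, * = beyond 3σ̂; sign = side of CL): 1:-C, 2:-C, 3:-C, 4:+C, 5:-B, 6:-B, 7:-C, 8:-C, 9:-C, 10:-C, 11:-C, 12:-B, 13:-C
Rule 4 (eight consecutive points on the same side of the centre line) is satisfied at point 12.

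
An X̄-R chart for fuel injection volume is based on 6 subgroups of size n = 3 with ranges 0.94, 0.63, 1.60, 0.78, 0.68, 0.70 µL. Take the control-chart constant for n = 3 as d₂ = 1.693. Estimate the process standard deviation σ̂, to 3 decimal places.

R̄ = (0.94 + 0.63 + 1.60 + 0.78 + 0.68 + 0.70) / 6 = 0.8883
σ̂ = R̄ / d₂ = 0.8883 / 1.693 = 0.5247

0.525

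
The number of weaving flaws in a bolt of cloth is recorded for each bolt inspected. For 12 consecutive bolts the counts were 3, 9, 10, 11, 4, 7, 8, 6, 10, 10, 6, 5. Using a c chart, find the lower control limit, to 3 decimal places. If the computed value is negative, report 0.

0.000

c̄ = (3 + 9 + 10 + 11 + 4 + 7 + 8 + 6 + 10 + 10 + 6 + 5) / 12 = 89 / 12 = 7.4167
LCL = c̄ − 3√c̄ = 7.4167 − 3 × 2.7234 = -0.7534 → 0 (cannot be negative)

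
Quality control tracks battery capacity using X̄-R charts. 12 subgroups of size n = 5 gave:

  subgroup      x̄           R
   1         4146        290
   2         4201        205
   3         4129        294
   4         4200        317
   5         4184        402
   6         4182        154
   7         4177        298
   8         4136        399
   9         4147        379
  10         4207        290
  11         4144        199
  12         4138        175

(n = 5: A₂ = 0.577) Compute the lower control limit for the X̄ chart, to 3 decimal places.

X̄̄ = (4146 + 4201 + 4129 + 4200 + 4184 + 4182 + 4177 + 4136 + 4147 + 4207 + 4144 + 4138) / 12 = 49991.0000 / 12 = 4165.9167
R̄ = (290 + 205 + 294 + 317 + 402 + 154 + 298 + 399 + 379 + 290 + 199 + 175) / 12 = 3402.0000 / 12 = 283.5000
LCL = X̄̄ − A₂·R̄ = 4165.9167 − 0.577 × 283.5000 = 4002.3372

4002.337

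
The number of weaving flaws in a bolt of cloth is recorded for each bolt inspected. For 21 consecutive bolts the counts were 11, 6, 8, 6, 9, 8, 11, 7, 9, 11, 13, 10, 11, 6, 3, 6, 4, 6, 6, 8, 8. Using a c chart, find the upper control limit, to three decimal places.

c̄ = (11 + 6 + 8 + 6 + 9 + 8 + 11 + 7 + 9 + 11 + 13 + 10 + 11 + 6 + 3 + 6 + 4 + 6 + 6 + 8 + 8) / 21 = 167 / 21 = 7.9524
UCL = c̄ + 3√c̄ = 7.9524 + 3 × √7.9524 = 7.9524 + 3 × 2.8200 = 16.4124

16.412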